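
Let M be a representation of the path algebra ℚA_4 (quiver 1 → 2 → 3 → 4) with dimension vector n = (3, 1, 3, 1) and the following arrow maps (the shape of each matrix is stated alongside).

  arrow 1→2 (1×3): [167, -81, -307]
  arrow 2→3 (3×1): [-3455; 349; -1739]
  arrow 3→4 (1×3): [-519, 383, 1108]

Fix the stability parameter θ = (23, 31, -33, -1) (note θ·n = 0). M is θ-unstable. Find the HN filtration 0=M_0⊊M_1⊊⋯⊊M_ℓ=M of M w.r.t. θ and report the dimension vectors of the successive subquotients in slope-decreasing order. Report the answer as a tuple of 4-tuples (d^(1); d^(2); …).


Via rank(M_{q-1}∘⋯∘M_p): M ≅ I[1,1]^2, I[1,3], I[3,3], I[3,4].
μ_θ-semistable layers: μ^(1)=23; μ^(2)=7; μ^(3)=-1; μ^(4)=-33

((2, 0, 0, 0); (1, 1, 1, 0); (0, 0, 0, 1); (0, 0, 2, 0))


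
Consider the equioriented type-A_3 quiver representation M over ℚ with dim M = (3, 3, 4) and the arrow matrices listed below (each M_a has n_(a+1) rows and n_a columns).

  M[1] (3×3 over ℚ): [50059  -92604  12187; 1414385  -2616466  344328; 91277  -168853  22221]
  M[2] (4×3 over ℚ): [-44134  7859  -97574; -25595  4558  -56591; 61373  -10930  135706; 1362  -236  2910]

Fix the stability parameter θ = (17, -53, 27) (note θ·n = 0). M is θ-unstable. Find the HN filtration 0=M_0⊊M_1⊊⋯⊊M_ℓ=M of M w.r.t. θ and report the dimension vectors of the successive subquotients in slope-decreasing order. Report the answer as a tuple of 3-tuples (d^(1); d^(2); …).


Via rank(M_{q-1}∘⋯∘M_p): M ≅ I[1,3]^3, I[3,3].
μ_θ-semistable layers: μ^(1)=27; μ^(2)=-18

((0, 0, 4); (3, 3, 0))


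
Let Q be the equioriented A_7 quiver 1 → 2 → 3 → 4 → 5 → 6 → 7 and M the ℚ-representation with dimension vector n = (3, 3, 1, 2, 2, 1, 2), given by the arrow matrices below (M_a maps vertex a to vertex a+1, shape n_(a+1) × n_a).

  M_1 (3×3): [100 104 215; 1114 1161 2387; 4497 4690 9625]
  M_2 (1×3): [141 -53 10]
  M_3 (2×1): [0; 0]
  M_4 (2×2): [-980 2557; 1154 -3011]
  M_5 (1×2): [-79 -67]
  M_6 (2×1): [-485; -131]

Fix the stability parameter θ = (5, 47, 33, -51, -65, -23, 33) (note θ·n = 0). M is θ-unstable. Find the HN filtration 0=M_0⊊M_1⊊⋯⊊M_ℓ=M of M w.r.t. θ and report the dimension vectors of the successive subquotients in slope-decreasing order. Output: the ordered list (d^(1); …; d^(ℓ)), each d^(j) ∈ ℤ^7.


Interval decomposition of M: I[1,2]^2, I[1,3], I[4,5], I[4,7], I[7,7].
HN type (ℓ=6): μ^(1)=47; μ^(2)=40; μ^(3)=33; μ^(4)=5; μ^(5)=-23; μ^(6)=-58

((0, 2, 0, 0, 0, 0, 0); (0, 1, 1, 0, 0, 0, 0); (0, 0, 0, 0, 0, 0, 2); (3, 0, 0, 0, 0, 0, 0); (0, 0, 0, 0, 0, 1, 0); (0, 0, 0, 2, 2, 0, 0))


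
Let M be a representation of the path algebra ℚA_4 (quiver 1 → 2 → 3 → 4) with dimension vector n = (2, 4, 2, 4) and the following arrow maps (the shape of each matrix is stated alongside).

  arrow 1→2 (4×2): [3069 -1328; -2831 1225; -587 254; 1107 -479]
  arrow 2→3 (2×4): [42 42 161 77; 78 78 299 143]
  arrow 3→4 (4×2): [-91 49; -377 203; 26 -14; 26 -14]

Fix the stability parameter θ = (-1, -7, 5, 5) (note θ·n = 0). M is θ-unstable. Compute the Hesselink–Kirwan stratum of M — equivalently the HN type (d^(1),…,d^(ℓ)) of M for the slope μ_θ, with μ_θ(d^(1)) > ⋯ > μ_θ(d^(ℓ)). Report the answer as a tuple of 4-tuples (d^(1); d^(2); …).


Barcode: M ≅ I[1,2], I[1,3], I[2,2]^2, I[3,4], I[4,4]^3. HN layers by μ_θ (3 steps, strictly decreasing):
  μ^(1)=5; μ^(2)=-4; μ^(3)=-7

((0, 0, 2, 4); (2, 2, 0, 0); (0, 2, 0, 0))


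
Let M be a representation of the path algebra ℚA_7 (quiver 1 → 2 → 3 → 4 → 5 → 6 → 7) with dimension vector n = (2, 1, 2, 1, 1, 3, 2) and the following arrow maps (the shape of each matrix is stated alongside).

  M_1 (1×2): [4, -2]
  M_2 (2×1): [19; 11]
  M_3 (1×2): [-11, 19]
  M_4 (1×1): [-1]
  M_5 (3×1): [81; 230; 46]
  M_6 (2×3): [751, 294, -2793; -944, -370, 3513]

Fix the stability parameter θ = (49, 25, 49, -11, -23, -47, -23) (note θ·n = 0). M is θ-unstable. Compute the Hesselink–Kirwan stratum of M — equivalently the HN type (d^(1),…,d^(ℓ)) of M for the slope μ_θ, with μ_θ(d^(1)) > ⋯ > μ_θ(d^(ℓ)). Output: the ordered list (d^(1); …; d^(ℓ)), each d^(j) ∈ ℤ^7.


Via rank(M_{q-1}∘⋯∘M_p): M ≅ I[1,1], I[1,3], I[3,7], I[6,6], I[6,7].
μ_θ-semistable layers: μ^(1)=49; μ^(2)=37; μ^(3)=-11; μ^(4)=-23; μ^(5)=-47

((1, 0, 1, 0, 0, 0, 0); (1, 1, 0, 0, 0, 0, 0); (0, 0, 1, 1, 1, 1, 1); (0, 0, 0, 0, 0, 0, 1); (0, 0, 0, 0, 0, 2, 0))


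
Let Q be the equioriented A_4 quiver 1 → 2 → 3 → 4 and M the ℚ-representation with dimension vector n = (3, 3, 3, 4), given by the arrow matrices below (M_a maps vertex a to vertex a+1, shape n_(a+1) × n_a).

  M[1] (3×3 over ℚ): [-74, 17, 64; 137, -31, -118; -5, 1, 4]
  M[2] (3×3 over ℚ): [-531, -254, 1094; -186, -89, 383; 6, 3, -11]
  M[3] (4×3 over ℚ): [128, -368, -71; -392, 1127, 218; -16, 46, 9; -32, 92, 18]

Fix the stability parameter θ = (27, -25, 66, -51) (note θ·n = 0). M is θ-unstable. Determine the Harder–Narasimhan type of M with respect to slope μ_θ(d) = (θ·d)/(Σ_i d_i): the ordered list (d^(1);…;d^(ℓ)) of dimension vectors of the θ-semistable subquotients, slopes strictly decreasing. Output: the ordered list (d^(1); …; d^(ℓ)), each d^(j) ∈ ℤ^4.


Interval decomposition of M: I[1,3], I[1,4]^2, I[4,4]^2.
HN type (ℓ=4): μ^(1)=66; μ^(2)=15/2; μ^(3)=1; μ^(4)=-51

((0, 0, 1, 0); (0, 0, 2, 2); (3, 3, 0, 0); (0, 0, 0, 2))


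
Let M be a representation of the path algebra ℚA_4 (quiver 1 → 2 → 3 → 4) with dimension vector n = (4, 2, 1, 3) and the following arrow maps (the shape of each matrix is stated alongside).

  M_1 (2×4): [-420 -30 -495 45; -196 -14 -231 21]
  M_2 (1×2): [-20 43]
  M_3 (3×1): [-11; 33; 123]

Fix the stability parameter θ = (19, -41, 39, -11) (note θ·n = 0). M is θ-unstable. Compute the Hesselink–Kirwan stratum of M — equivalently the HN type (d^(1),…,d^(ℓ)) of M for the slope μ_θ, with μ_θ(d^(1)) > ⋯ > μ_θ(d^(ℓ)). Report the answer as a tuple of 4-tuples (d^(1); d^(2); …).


Via rank(M_{q-1}∘⋯∘M_p): M ≅ I[1,1]^3, I[1,4], I[2,2], I[4,4]^2.
μ_θ-semistable layers: μ^(1)=19; μ^(2)=14; μ^(3)=-11; μ^(4)=-41

((3, 0, 0, 0); (0, 0, 1, 1); (1, 1, 0, 2); (0, 1, 0, 0))


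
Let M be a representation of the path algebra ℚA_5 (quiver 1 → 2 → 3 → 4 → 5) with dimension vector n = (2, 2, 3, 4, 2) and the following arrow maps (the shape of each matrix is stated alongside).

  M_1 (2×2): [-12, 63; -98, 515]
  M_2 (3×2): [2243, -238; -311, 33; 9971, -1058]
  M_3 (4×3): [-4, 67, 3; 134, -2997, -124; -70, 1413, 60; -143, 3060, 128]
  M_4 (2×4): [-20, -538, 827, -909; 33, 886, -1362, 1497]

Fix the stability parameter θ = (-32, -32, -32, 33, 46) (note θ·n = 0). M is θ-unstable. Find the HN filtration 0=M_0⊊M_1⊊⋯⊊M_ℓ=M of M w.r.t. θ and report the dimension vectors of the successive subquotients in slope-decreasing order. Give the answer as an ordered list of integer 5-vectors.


Via rank(M_{q-1}∘⋯∘M_p): M ≅ I[1,5]^2, I[3,4], I[4,4].
μ_θ-semistable layers: μ^(1)=46; μ^(2)=33; μ^(3)=-32

((0, 0, 0, 0, 2); (0, 0, 0, 4, 0); (2, 2, 3, 0, 0))


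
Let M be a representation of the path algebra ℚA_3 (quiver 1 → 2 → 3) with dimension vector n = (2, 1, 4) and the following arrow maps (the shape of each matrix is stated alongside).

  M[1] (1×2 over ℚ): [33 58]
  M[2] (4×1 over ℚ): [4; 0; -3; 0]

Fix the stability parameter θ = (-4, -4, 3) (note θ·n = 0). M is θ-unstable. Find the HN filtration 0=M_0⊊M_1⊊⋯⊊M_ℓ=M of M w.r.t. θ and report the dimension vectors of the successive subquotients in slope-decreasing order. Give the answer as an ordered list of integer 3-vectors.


Via rank(M_{q-1}∘⋯∘M_p): M ≅ I[1,1], I[1,3], I[3,3]^3.
μ_θ-semistable layers: μ^(1)=3; μ^(2)=-4

((0, 0, 4); (2, 1, 0))


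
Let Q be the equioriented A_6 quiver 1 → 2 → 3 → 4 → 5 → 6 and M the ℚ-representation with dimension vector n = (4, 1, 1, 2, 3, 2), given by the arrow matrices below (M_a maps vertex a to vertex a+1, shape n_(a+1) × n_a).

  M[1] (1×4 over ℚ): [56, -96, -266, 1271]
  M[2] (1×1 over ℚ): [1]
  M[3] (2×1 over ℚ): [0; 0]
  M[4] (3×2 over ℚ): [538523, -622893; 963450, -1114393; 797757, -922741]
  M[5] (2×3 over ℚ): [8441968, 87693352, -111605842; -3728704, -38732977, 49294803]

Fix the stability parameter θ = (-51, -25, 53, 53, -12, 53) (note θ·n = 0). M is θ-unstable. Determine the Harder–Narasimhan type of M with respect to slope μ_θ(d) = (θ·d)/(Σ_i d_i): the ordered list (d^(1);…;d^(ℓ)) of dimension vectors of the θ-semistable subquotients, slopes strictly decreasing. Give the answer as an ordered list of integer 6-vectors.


Interval decomposition of M: I[1,1]^3, I[1,3], I[4,6]^2, I[5,5].
HN type (ℓ=5): μ^(1)=53; μ^(2)=41/2; μ^(3)=-12; μ^(4)=-25; μ^(5)=-51

((0, 0, 1, 0, 0, 2); (0, 0, 0, 2, 2, 0); (0, 0, 0, 0, 1, 0); (0, 1, 0, 0, 0, 0); (4, 0, 0, 0, 0, 0))


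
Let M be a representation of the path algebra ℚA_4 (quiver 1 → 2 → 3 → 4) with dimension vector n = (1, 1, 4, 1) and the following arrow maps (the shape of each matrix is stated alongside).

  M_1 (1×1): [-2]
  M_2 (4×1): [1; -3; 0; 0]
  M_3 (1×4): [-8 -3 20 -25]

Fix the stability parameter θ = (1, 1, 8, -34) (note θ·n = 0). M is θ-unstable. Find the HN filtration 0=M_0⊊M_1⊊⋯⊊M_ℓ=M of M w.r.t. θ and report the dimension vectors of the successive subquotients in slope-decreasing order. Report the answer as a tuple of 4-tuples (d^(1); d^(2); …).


Interval decomposition of M: I[1,4], I[3,3]^3.
HN type (ℓ=2): μ^(1)=8; μ^(2)=-6

((0, 0, 3, 0); (1, 1, 1, 1))


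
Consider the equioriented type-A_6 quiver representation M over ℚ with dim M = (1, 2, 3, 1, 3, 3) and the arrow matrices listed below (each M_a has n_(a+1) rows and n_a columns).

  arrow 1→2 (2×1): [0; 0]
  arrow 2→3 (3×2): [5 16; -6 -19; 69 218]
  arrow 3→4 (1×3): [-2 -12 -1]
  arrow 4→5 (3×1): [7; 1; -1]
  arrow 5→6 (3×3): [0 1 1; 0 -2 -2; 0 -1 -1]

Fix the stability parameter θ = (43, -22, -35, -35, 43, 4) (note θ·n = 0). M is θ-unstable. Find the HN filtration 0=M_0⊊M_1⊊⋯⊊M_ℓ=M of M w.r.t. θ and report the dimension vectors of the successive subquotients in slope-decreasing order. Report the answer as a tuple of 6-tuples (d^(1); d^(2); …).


Barcode: M ≅ I[1,1], I[2,3], I[2,5], I[3,3], I[5,5], I[5,6], I[6,6]^2. HN layers by μ_θ (6 steps, strictly decreasing):
  μ^(1)=43; μ^(2)=47/2; μ^(3)=4; μ^(4)=-57/2; μ^(5)=-92/3; μ^(6)=-35

((1, 0, 0, 0, 2, 0); (0, 0, 0, 0, 1, 1); (0, 0, 0, 0, 0, 2); (0, 1, 1, 0, 0, 0); (0, 1, 1, 1, 0, 0); (0, 0, 1, 0, 0, 0))


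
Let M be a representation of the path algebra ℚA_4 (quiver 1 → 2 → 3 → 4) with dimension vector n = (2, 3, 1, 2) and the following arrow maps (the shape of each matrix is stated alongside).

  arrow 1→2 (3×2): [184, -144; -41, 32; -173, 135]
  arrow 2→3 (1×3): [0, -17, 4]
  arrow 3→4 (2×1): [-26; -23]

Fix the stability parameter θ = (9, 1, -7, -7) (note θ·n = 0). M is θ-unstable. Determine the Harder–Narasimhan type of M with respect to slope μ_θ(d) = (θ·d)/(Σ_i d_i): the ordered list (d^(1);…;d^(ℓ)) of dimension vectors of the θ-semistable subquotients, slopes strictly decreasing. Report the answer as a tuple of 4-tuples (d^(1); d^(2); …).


Interval decomposition of M: I[1,2], I[1,4], I[2,2], I[4,4].
HN type (ℓ=4): μ^(1)=5; μ^(2)=1; μ^(3)=-1; μ^(4)=-7

((1, 1, 0, 0); (0, 1, 0, 0); (1, 1, 1, 1); (0, 0, 0, 1))


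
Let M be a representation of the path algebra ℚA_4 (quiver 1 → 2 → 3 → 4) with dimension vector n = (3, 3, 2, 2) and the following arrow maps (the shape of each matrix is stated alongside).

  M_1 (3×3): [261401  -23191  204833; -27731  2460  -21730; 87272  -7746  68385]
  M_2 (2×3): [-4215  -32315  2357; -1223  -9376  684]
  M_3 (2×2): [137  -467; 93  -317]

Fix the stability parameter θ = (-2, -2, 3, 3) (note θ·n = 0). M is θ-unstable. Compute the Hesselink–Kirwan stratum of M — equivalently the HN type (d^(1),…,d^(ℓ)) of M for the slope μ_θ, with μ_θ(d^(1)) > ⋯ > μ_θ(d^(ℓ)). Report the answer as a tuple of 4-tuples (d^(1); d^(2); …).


Barcode: M ≅ I[1,2], I[1,4]^2. HN layers by μ_θ (2 steps, strictly decreasing):
  μ^(1)=3; μ^(2)=-2

((0, 0, 2, 2); (3, 3, 0, 0))


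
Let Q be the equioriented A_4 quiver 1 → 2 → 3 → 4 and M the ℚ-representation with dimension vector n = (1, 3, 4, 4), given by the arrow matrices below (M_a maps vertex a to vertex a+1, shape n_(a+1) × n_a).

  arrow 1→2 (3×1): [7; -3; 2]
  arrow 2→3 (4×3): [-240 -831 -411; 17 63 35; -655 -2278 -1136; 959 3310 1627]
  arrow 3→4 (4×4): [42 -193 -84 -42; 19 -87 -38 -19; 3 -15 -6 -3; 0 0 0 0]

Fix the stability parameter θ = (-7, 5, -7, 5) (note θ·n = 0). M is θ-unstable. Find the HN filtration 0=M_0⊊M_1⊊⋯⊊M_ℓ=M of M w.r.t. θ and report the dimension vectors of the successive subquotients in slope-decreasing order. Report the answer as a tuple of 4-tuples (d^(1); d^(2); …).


Via rank(M_{q-1}∘⋯∘M_p): M ≅ I[1,3], I[2,4]^2, I[3,3], I[4,4]^2.
μ_θ-semistable layers: μ^(1)=5; μ^(2)=-1; μ^(3)=-7

((0, 0, 0, 4); (0, 3, 3, 0); (1, 0, 1, 0))


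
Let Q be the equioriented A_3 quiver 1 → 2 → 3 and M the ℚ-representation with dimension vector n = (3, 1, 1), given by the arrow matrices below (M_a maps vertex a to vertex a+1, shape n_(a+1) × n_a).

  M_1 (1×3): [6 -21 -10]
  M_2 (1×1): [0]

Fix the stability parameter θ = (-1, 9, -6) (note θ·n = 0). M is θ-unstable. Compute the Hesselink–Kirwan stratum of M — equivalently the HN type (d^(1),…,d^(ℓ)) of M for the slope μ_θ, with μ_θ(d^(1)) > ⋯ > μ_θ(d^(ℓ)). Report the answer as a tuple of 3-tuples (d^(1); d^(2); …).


Interval decomposition of M: I[1,1]^2, I[1,2], I[3,3].
HN type (ℓ=3): μ^(1)=9; μ^(2)=-1; μ^(3)=-6

((0, 1, 0); (3, 0, 0); (0, 0, 1))


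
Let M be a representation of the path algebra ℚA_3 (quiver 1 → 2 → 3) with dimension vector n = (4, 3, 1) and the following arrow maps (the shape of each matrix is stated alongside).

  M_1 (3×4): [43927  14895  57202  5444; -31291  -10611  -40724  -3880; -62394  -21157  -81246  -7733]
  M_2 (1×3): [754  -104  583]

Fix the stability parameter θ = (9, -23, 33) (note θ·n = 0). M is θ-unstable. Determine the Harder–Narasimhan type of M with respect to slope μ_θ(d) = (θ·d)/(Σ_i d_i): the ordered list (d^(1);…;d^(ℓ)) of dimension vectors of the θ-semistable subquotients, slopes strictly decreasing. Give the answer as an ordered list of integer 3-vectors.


Barcode: M ≅ I[1,1], I[1,2]^2, I[1,3]. HN layers by μ_θ (3 steps, strictly decreasing):
  μ^(1)=33; μ^(2)=9; μ^(3)=-7

((0, 0, 1); (1, 0, 0); (3, 3, 0))


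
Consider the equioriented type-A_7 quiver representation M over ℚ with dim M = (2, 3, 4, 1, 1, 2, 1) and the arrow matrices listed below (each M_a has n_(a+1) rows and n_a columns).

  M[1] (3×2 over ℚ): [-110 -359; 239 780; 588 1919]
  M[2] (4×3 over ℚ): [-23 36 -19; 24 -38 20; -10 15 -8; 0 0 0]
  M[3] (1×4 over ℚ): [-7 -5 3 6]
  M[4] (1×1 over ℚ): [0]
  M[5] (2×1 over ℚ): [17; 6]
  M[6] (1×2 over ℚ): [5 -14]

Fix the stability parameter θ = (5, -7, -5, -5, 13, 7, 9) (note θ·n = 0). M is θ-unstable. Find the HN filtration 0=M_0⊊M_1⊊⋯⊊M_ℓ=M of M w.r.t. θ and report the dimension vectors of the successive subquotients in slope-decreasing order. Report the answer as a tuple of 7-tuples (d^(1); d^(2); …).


Via rank(M_{q-1}∘⋯∘M_p): M ≅ I[1,2], I[1,4], I[2,3], I[3,3]^2, I[5,7], I[6,6].
μ_θ-semistable layers: μ^(1)=29/3; μ^(2)=7; μ^(3)=-1; μ^(4)=-3; μ^(5)=-5; μ^(6)=-7

((0, 0, 0, 0, 1, 1, 1); (0, 0, 0, 0, 0, 1, 0); (1, 1, 0, 0, 0, 0, 0); (1, 1, 1, 1, 0, 0, 0); (0, 0, 3, 0, 0, 0, 0); (0, 1, 0, 0, 0, 0, 0))


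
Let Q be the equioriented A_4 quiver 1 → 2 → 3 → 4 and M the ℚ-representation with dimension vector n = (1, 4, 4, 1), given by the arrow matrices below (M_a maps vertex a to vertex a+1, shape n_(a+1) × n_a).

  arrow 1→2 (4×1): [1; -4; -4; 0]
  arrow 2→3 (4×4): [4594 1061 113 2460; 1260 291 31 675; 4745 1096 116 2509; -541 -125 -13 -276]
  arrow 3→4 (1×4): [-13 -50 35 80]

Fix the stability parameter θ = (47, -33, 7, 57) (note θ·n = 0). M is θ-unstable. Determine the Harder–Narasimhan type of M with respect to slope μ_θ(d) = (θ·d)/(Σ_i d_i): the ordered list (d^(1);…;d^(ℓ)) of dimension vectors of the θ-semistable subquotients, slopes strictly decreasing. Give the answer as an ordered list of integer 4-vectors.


Barcode: M ≅ I[1,4], I[2,2], I[2,3]^2, I[3,3]. HN layers by μ_θ (3 steps, strictly decreasing):
  μ^(1)=57; μ^(2)=7; μ^(3)=-33

((0, 0, 0, 1); (1, 1, 4, 0); (0, 3, 0, 0))


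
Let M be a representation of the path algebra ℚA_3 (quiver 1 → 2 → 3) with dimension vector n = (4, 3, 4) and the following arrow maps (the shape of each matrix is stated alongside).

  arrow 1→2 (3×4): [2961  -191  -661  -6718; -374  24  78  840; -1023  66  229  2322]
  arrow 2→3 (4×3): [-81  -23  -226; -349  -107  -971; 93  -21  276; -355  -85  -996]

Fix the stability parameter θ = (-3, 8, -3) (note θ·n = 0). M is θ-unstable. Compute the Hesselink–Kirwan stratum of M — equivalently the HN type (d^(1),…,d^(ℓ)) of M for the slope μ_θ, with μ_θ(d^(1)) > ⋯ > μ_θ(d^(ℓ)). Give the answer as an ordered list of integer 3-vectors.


Interval decomposition of M: I[1,1], I[1,2], I[1,3]^2, I[3,3]^2.
HN type (ℓ=3): μ^(1)=8; μ^(2)=5/2; μ^(3)=-3

((0, 1, 0); (0, 2, 2); (4, 0, 2))


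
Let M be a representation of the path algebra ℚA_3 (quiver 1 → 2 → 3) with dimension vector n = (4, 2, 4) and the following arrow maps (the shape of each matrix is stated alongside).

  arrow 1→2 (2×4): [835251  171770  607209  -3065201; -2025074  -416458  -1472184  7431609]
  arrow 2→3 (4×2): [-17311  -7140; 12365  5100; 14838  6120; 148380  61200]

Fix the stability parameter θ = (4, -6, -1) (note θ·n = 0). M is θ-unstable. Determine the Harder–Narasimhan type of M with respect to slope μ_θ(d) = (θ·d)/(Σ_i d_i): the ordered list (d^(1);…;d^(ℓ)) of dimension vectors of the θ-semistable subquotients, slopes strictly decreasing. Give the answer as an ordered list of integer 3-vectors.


Interval decomposition of M: I[1,1]^2, I[1,2], I[1,3], I[3,3]^3.
HN type (ℓ=2): μ^(1)=4; μ^(2)=-1

((2, 0, 0); (2, 2, 4))


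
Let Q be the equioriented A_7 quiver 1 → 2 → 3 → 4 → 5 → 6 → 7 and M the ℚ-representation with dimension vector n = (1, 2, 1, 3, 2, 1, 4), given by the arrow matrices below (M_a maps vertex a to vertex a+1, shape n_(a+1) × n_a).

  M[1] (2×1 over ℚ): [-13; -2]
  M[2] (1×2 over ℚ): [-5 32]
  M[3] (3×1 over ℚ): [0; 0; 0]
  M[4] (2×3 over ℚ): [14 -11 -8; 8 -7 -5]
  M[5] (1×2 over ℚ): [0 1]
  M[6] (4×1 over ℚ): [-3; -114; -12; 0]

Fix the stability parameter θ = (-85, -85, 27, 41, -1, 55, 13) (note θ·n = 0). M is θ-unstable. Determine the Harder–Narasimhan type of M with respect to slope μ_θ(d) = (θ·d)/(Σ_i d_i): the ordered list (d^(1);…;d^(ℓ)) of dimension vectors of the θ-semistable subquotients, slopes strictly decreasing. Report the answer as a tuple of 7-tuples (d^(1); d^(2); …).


Interval decomposition of M: I[1,3], I[2,2], I[4,4], I[4,5], I[4,7], I[7,7]^3.
HN type (ℓ=6): μ^(1)=41; μ^(2)=34; μ^(3)=27; μ^(4)=20; μ^(5)=13; μ^(6)=-85

((0, 0, 0, 1, 0, 0, 0); (0, 0, 0, 0, 0, 1, 1); (0, 0, 1, 0, 0, 0, 0); (0, 0, 0, 2, 2, 0, 0); (0, 0, 0, 0, 0, 0, 3); (1, 2, 0, 0, 0, 0, 0))


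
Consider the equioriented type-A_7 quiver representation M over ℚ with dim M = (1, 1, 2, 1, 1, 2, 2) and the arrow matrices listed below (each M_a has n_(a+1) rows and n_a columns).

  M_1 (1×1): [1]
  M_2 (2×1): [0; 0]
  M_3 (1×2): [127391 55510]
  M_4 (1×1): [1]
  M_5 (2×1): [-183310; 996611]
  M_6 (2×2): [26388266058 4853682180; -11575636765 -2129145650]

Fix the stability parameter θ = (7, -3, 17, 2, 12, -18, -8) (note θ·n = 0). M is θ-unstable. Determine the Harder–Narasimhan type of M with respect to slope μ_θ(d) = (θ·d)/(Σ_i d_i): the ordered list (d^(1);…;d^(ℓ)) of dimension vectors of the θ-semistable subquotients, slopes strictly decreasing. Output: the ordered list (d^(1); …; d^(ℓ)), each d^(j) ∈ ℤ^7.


Barcode: M ≅ I[1,2], I[3,3], I[3,6], I[6,7], I[7,7]. HN layers by μ_θ (5 steps, strictly decreasing):
  μ^(1)=17; μ^(2)=13/4; μ^(3)=2; μ^(4)=-8; μ^(5)=-18

((0, 0, 1, 0, 0, 0, 0); (0, 0, 1, 1, 1, 1, 0); (1, 1, 0, 0, 0, 0, 0); (0, 0, 0, 0, 0, 0, 2); (0, 0, 0, 0, 0, 1, 0))


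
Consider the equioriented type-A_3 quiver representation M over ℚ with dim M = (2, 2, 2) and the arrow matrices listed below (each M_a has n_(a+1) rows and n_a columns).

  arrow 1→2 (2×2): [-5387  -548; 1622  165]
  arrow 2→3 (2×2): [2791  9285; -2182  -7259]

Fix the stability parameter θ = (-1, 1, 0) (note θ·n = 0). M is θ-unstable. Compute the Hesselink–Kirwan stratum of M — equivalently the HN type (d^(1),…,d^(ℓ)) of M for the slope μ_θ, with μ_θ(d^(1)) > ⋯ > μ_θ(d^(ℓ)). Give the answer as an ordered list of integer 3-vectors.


Via rank(M_{q-1}∘⋯∘M_p): M ≅ I[1,3]^2.
μ_θ-semistable layers: μ^(1)=1/2; μ^(2)=-1

((0, 2, 2); (2, 0, 0))


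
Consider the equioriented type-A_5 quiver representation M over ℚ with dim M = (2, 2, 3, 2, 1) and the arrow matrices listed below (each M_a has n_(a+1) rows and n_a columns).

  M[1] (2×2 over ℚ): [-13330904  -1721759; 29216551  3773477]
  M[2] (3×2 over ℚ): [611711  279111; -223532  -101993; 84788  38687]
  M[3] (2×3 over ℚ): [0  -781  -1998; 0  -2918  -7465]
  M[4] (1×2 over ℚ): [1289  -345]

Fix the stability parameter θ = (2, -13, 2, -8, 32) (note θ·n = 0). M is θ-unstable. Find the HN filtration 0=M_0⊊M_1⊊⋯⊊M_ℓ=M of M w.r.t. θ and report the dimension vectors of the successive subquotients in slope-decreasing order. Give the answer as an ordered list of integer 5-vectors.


Barcode: M ≅ I[1,3], I[1,5], I[3,4]. HN layers by μ_θ (4 steps, strictly decreasing):
  μ^(1)=32; μ^(2)=2; μ^(3)=-3; μ^(4)=-11/2

((0, 0, 0, 0, 1); (0, 0, 1, 0, 0); (0, 0, 2, 2, 0); (2, 2, 0, 0, 0))


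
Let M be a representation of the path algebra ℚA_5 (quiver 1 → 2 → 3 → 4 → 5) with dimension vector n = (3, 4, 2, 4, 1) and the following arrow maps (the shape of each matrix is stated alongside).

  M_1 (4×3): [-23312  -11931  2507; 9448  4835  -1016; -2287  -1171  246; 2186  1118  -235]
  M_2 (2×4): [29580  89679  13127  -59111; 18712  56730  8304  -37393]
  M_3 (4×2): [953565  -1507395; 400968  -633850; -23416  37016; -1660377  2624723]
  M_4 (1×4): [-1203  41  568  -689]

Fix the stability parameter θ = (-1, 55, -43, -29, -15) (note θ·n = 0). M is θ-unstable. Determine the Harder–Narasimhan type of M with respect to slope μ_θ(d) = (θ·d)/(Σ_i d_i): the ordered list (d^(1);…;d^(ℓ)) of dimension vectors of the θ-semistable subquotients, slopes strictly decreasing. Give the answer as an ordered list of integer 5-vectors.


Via rank(M_{q-1}∘⋯∘M_p): M ≅ I[1,2], I[1,4], I[1,5], I[2,2], I[4,4]^2.
μ_θ-semistable layers: μ^(1)=55; μ^(2)=-1; μ^(3)=-9/2; μ^(4)=-33/5; μ^(5)=-29

((0, 2, 0, 0, 0); (1, 0, 0, 0, 0); (1, 1, 1, 1, 0); (1, 1, 1, 1, 1); (0, 0, 0, 2, 0))


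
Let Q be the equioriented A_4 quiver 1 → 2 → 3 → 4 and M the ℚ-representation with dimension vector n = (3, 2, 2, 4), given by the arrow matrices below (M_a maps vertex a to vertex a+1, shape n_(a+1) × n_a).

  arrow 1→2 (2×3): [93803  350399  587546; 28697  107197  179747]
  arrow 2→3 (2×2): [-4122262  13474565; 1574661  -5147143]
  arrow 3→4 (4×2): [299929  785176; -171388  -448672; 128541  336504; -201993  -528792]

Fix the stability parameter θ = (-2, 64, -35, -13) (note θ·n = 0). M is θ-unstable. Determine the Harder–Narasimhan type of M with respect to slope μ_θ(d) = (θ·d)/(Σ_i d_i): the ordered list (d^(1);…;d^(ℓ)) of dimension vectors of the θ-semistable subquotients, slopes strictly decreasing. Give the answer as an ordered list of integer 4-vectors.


Barcode: M ≅ I[1,1], I[1,3], I[1,4], I[4,4]^3. HN layers by μ_θ (4 steps, strictly decreasing):
  μ^(1)=29/2; μ^(2)=16/3; μ^(3)=-2; μ^(4)=-13

((0, 1, 1, 0); (0, 1, 1, 1); (3, 0, 0, 0); (0, 0, 0, 3))


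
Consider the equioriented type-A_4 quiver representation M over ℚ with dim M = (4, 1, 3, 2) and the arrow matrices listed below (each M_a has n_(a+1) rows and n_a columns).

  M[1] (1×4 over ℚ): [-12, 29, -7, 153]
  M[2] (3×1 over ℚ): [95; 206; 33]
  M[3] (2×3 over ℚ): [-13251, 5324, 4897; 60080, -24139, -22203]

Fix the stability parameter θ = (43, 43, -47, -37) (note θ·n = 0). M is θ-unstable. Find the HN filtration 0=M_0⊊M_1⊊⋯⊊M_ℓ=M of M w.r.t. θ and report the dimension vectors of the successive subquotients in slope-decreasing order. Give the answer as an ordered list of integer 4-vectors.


Interval decomposition of M: I[1,1]^3, I[1,4], I[3,3], I[3,4].
HN type (ℓ=4): μ^(1)=43; μ^(2)=1/2; μ^(3)=-37; μ^(4)=-47

((3, 0, 0, 0); (1, 1, 1, 1); (0, 0, 0, 1); (0, 0, 2, 0))


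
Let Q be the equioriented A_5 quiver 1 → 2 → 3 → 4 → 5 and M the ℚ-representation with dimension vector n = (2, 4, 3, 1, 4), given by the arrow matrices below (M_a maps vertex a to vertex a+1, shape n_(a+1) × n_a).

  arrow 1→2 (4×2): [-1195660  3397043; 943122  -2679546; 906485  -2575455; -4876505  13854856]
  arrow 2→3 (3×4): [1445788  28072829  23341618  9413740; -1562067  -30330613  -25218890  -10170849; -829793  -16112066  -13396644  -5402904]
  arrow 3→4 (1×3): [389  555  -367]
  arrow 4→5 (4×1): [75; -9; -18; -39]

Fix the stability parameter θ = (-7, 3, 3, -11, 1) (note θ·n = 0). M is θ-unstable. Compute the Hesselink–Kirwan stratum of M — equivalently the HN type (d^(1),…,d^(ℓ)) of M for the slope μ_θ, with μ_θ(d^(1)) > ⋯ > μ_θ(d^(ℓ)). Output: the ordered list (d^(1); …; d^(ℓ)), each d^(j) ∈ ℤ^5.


Via rank(M_{q-1}∘⋯∘M_p): M ≅ I[1,3], I[1,5], I[2,2], I[2,3], I[5,5]^3.
μ_θ-semistable layers: μ^(1)=3; μ^(2)=1; μ^(3)=-5/3; μ^(4)=-7

((0, 3, 2, 0, 0); (0, 0, 0, 0, 4); (0, 1, 1, 1, 0); (2, 0, 0, 0, 0))


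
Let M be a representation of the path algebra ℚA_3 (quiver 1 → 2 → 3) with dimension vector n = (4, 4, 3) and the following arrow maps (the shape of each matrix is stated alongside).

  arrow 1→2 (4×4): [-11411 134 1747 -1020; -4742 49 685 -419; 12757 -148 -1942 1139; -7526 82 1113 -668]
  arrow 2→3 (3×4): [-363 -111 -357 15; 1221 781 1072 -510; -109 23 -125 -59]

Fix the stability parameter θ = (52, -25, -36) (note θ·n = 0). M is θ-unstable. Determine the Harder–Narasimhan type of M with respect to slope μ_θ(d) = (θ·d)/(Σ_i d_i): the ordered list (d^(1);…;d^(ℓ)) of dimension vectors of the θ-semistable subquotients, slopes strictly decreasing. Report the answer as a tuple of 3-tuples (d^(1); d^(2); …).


Interval decomposition of M: I[1,2], I[1,3]^3.
HN type (ℓ=2): μ^(1)=27/2; μ^(2)=-3

((1, 1, 0); (3, 3, 3))


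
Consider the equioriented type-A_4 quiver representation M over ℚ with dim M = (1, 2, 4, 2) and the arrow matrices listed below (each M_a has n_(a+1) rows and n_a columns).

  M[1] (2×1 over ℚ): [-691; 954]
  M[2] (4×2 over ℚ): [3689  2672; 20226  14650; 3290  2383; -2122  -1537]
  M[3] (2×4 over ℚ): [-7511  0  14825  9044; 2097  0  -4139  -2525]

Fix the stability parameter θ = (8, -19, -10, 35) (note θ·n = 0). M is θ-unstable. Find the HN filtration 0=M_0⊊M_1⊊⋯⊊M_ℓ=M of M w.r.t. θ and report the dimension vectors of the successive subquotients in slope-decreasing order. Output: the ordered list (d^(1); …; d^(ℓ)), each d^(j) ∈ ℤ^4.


Via rank(M_{q-1}∘⋯∘M_p): M ≅ I[1,4], I[2,4], I[3,3]^2.
μ_θ-semistable layers: μ^(1)=35; μ^(2)=-7; μ^(3)=-10; μ^(4)=-19

((0, 0, 0, 2); (1, 1, 1, 0); (0, 0, 3, 0); (0, 1, 0, 0))


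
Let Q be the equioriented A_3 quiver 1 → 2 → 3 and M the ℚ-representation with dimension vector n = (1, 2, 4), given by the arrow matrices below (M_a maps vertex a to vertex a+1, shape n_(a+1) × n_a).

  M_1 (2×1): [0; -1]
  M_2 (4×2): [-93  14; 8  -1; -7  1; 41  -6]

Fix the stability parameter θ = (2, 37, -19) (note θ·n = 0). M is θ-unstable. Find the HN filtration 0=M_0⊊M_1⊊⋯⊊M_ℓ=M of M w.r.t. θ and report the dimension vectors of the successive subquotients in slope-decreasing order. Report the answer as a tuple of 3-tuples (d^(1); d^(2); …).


Interval decomposition of M: I[1,3], I[2,3], I[3,3]^2.
HN type (ℓ=3): μ^(1)=9; μ^(2)=2; μ^(3)=-19

((0, 2, 2); (1, 0, 0); (0, 0, 2))


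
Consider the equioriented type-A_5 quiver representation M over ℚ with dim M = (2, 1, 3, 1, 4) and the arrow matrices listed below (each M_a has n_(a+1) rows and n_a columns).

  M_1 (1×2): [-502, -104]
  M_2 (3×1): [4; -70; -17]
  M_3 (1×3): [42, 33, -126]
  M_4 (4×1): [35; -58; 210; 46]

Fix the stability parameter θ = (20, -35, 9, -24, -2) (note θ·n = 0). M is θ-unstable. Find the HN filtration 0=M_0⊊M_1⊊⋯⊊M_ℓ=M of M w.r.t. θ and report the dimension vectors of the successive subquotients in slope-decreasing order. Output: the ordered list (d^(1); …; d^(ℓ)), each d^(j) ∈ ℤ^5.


Interval decomposition of M: I[1,1], I[1,3], I[3,3], I[3,5], I[5,5]^3.
HN type (ℓ=4): μ^(1)=20; μ^(2)=9; μ^(3)=-2; μ^(4)=-15/2

((1, 0, 0, 0, 0); (0, 0, 2, 0, 0); (0, 0, 0, 0, 4); (1, 1, 1, 1, 0))


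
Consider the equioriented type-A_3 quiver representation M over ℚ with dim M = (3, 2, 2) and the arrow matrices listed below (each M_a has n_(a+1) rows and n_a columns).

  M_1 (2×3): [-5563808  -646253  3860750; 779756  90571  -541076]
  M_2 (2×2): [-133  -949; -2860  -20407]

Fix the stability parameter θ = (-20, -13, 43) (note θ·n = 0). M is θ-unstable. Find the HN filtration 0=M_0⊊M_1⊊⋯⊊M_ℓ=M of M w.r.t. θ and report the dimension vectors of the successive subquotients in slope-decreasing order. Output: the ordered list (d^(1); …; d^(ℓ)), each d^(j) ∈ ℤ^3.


Barcode: M ≅ I[1,1], I[1,3]^2. HN layers by μ_θ (3 steps, strictly decreasing):
  μ^(1)=43; μ^(2)=-13; μ^(3)=-20

((0, 0, 2); (0, 2, 0); (3, 0, 0))


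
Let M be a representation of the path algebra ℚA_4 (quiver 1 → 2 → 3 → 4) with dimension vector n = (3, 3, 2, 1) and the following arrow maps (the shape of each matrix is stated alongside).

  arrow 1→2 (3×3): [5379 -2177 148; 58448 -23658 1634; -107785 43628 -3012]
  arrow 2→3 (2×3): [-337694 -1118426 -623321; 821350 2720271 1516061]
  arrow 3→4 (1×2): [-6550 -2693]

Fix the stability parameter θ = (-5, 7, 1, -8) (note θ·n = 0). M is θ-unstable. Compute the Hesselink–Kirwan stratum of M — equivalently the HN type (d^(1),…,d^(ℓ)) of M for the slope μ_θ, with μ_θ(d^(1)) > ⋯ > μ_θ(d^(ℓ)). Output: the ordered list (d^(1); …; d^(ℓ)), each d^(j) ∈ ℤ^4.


Barcode: M ≅ I[1,2], I[1,3], I[1,4]. HN layers by μ_θ (4 steps, strictly decreasing):
  μ^(1)=7; μ^(2)=4; μ^(3)=0; μ^(4)=-5

((0, 1, 0, 0); (0, 1, 1, 0); (0, 1, 1, 1); (3, 0, 0, 0))


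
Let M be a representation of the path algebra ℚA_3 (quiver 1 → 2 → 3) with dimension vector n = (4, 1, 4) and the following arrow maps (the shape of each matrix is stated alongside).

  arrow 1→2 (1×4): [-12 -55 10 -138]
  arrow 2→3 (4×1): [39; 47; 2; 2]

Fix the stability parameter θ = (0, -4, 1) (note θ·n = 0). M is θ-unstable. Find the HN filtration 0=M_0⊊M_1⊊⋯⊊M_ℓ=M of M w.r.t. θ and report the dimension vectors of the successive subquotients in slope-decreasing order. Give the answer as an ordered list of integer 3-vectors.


Interval decomposition of M: I[1,1]^3, I[1,3], I[3,3]^3.
HN type (ℓ=3): μ^(1)=1; μ^(2)=0; μ^(3)=-2

((0, 0, 4); (3, 0, 0); (1, 1, 0))


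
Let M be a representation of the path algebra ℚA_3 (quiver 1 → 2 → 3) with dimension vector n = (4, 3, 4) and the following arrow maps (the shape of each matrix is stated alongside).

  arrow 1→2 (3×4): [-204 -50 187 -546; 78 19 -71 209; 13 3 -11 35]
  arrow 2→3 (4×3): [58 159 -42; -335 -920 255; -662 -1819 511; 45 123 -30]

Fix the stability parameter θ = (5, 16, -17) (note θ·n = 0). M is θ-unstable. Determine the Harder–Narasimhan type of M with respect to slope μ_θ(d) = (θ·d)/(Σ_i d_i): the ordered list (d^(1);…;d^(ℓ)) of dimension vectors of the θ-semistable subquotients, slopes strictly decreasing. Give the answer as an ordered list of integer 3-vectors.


Barcode: M ≅ I[1,1], I[1,3]^3, I[3,3]. HN layers by μ_θ (3 steps, strictly decreasing):
  μ^(1)=5; μ^(2)=4/3; μ^(3)=-17

((1, 0, 0); (3, 3, 3); (0, 0, 1))


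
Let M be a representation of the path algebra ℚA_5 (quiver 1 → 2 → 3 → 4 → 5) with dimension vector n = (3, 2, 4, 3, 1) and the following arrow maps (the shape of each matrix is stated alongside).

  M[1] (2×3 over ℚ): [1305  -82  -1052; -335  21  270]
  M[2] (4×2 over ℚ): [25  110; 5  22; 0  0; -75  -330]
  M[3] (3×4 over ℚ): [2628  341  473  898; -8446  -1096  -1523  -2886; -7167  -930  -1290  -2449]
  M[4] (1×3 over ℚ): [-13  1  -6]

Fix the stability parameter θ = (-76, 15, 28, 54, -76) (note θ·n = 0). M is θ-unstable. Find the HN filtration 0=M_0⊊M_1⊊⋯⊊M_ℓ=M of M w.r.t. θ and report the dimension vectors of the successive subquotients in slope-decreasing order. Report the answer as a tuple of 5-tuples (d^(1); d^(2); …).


Barcode: M ≅ I[1,1], I[1,2], I[1,5], I[3,3], I[3,4]^2. HN layers by μ_θ (5 steps, strictly decreasing):
  μ^(1)=54; μ^(2)=28; μ^(3)=15; μ^(4)=21/4; μ^(5)=-76

((0, 0, 0, 2, 0); (0, 0, 3, 0, 0); (0, 1, 0, 0, 0); (0, 1, 1, 1, 1); (3, 0, 0, 0, 0))


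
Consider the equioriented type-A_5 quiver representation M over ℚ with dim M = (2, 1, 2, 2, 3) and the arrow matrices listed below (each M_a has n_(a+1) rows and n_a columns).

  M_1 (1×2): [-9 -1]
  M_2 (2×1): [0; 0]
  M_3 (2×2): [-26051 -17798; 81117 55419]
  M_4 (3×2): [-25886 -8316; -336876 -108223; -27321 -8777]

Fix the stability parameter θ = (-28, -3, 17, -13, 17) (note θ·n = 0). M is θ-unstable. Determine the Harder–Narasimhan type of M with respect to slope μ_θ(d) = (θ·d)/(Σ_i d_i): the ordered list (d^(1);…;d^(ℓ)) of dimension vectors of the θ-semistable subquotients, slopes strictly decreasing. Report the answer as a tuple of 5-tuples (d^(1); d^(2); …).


Barcode: M ≅ I[1,1], I[1,2], I[3,5]^2, I[5,5]. HN layers by μ_θ (4 steps, strictly decreasing):
  μ^(1)=17; μ^(2)=2; μ^(3)=-3; μ^(4)=-28

((0, 0, 0, 0, 3); (0, 0, 2, 2, 0); (0, 1, 0, 0, 0); (2, 0, 0, 0, 0))


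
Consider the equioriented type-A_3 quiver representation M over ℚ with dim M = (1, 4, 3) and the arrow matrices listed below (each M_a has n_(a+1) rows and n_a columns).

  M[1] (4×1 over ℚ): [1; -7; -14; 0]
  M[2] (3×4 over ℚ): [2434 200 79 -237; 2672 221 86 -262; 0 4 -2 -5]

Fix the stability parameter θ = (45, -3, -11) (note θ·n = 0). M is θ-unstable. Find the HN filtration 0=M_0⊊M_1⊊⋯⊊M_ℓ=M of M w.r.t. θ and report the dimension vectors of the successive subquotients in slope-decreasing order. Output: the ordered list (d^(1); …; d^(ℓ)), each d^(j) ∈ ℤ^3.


Barcode: M ≅ I[1,3], I[2,2], I[2,3]^2. HN layers by μ_θ (3 steps, strictly decreasing):
  μ^(1)=31/3; μ^(2)=-3; μ^(3)=-7

((1, 1, 1); (0, 1, 0); (0, 2, 2))


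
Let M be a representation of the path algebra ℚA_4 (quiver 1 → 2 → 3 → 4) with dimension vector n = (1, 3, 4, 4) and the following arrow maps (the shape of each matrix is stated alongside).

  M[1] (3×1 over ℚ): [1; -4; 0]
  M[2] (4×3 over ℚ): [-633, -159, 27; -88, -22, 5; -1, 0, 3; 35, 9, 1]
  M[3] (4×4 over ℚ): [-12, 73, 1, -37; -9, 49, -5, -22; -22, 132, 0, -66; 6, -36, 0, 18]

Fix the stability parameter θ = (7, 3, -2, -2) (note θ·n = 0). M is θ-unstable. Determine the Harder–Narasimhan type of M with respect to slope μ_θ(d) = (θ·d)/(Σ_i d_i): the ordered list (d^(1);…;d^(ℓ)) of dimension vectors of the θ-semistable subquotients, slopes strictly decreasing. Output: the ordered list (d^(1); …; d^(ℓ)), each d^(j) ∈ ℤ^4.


Via rank(M_{q-1}∘⋯∘M_p): M ≅ I[1,3], I[2,3], I[2,4], I[3,4], I[4,4]^2.
μ_θ-semistable layers: μ^(1)=8/3; μ^(2)=1/2; μ^(3)=-1/3; μ^(4)=-2

((1, 1, 1, 0); (0, 1, 1, 0); (0, 1, 1, 1); (0, 0, 1, 3))


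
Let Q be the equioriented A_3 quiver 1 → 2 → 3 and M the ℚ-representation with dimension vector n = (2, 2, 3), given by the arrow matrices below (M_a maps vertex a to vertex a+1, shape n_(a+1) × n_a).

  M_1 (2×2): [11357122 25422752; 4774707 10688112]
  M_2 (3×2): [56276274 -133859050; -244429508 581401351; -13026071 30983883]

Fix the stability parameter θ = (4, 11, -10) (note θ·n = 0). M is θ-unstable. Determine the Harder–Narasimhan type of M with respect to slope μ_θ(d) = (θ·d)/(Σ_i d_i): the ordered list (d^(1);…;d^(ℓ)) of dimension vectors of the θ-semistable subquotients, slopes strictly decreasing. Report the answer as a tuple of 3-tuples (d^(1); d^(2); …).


Barcode: M ≅ I[1,1], I[1,3], I[2,3], I[3,3]. HN layers by μ_θ (4 steps, strictly decreasing):
  μ^(1)=4; μ^(2)=5/3; μ^(3)=1/2; μ^(4)=-10

((1, 0, 0); (1, 1, 1); (0, 1, 1); (0, 0, 1))


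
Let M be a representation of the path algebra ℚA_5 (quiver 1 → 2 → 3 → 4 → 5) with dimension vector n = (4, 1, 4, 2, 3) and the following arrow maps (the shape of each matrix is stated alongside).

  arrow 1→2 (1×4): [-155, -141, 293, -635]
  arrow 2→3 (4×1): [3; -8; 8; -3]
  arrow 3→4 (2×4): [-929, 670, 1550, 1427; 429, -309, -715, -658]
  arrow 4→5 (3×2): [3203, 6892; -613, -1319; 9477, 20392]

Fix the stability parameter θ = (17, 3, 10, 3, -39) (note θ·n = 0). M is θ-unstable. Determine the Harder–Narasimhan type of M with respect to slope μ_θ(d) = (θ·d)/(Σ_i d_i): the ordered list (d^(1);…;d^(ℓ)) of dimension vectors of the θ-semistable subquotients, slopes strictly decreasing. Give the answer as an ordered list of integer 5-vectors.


Barcode: M ≅ I[1,1]^3, I[1,5], I[3,3]^2, I[3,5], I[5,5]. HN layers by μ_θ (5 steps, strictly decreasing):
  μ^(1)=17; μ^(2)=10; μ^(3)=-6/5; μ^(4)=-26/3; μ^(5)=-39

((3, 0, 0, 0, 0); (0, 0, 2, 0, 0); (1, 1, 1, 1, 1); (0, 0, 1, 1, 1); (0, 0, 0, 0, 1))


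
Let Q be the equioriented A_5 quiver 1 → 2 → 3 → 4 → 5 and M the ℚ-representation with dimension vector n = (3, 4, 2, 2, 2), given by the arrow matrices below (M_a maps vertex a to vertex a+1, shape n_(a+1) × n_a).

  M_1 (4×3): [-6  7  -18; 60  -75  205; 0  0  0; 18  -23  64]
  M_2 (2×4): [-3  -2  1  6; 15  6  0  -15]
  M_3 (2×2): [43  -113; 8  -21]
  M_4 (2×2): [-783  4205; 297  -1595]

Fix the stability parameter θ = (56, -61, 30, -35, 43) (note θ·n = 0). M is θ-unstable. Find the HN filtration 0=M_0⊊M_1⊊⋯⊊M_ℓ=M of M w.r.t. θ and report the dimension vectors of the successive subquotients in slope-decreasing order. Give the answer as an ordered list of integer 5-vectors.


Via rank(M_{q-1}∘⋯∘M_p): M ≅ I[1,1], I[1,2], I[1,5], I[2,2], I[2,4], I[5,5].
μ_θ-semistable layers: μ^(1)=56; μ^(2)=43; μ^(3)=-5/2; μ^(4)=-61

((1, 0, 0, 0, 0); (0, 0, 0, 0, 2); (2, 2, 2, 2, 0); (0, 2, 0, 0, 0))


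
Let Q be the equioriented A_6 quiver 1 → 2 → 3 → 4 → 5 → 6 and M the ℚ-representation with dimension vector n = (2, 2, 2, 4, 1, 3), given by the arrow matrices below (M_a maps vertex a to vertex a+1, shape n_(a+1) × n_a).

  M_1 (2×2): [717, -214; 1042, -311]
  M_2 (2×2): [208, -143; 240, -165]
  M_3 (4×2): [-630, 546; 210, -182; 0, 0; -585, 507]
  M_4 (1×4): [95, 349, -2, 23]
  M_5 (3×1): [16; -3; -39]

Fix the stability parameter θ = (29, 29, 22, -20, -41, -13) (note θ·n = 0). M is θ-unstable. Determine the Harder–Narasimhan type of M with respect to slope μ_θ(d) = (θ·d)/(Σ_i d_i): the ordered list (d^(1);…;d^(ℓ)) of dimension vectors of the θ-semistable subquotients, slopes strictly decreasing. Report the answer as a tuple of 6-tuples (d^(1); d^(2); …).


Via rank(M_{q-1}∘⋯∘M_p): M ≅ I[1,2], I[1,3], I[3,6], I[4,4]^3, I[6,6]^2.
μ_θ-semistable layers: μ^(1)=29; μ^(2)=80/3; μ^(3)=-13; μ^(4)=-20

((1, 1, 0, 0, 0, 0); (1, 1, 1, 0, 0, 0); (0, 0, 1, 1, 1, 3); (0, 0, 0, 3, 0, 0))
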